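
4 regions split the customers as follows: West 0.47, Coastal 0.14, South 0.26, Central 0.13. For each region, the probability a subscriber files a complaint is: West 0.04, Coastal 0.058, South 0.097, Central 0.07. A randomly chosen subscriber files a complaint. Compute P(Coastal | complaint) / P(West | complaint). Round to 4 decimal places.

0.4319

Unnormalized posteriors (prior × likelihood):
  West: 0.47 × 0.04 = 0.0188
  Coastal: 0.14 × 0.058 = 0.00812
  South: 0.26 × 0.097 = 0.02522
  Central: 0.13 × 0.07 = 0.0091
Normalizing constant = 0.06124.
The ratio is 0.00812 / 0.0188 (the normalizer cancels) = 0.4319.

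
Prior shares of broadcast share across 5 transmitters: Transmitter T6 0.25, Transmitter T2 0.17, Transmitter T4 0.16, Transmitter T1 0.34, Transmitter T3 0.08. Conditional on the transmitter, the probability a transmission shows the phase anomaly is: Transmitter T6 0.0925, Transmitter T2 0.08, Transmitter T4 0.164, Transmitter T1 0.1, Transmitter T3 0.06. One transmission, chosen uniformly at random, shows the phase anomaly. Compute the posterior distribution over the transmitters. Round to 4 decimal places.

Transmitter T6 0.2272, Transmitter T2 0.1336, Transmitter T4 0.2578, Transmitter T1 0.3341, Transmitter T3 0.0472

Unnormalized posteriors (prior × likelihood):
  Transmitter T6: 0.25 × 0.0925 = 0.023125
  Transmitter T2: 0.17 × 0.08 = 0.0136
  Transmitter T4: 0.16 × 0.164 = 0.02624
  Transmitter T1: 0.34 × 0.1 = 0.034
  Transmitter T3: 0.08 × 0.06 = 0.0048
Normalizing constant = 0.101765.
P(Transmitter T6 | anomaly) = 0.023125/0.101765 ≈ 0.2272
P(Transmitter T2 | anomaly) = 0.0136/0.101765 ≈ 0.1336
P(Transmitter T4 | anomaly) = 0.02624/0.101765 ≈ 0.2578
P(Transmitter T1 | anomaly) = 0.034/0.101765 ≈ 0.3341
P(Transmitter T3 | anomaly) = 0.0048/0.101765 ≈ 0.0472
(Check: 0.2272+0.1336+0.2578+0.3341+0.0472 = 0.9999.)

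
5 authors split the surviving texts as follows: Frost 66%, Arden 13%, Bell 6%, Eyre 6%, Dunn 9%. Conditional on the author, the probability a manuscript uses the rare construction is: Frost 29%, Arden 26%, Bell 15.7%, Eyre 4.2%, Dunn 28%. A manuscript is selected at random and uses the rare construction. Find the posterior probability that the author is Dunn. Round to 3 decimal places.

0.096

Compute prior × likelihood for every hypothesis:
  Frost: 0.66 × 0.29 = 0.1914
  Arden: 0.13 × 0.26 = 0.0338
  Bell: 0.06 × 0.157 = 0.00942
  Eyre: 0.06 × 0.042 = 0.00252
  Dunn: 0.09 × 0.28 = 0.0252
Sum = 0.26234.
P(Dunn | evidence) = 0.0252 / 0.26234 ≈ 0.096.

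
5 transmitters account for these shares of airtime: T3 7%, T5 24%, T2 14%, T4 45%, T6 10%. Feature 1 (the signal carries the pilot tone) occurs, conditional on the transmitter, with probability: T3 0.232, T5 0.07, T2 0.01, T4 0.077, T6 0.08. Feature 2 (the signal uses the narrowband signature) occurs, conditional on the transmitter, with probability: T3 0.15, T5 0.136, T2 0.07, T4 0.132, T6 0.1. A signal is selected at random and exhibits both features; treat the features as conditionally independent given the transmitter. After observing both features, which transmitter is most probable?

By Bayes' rule, posterior ∝ prior × likelihood:
  T3: 0.07 × 0.232 × 0.15 = 0.002436
  T5: 0.24 × 0.07 × 0.136 = 0.0022848
  T2: 0.14 × 0.01 × 0.07 = 0.000098
  T4: 0.45 × 0.077 × 0.132 = 0.0045738
  T6: 0.1 × 0.08 × 0.1 = 0.0008
Sum = 0.0101926.
Largest term belongs to T4, so T4 is most probable.

T4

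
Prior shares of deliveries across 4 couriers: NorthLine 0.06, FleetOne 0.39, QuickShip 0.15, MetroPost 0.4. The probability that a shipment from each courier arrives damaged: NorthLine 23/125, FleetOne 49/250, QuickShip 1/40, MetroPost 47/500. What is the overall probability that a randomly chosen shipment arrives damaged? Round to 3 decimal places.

Unnormalized posteriors (prior × likelihood):
  NorthLine: 0.06 × 0.184 = 0.01104
  FleetOne: 0.39 × 0.196 = 0.07644
  QuickShip: 0.15 × 0.025 = 0.00375
  MetroPost: 0.4 × 0.094 = 0.0376
P(damaged) = 0.01104 + 0.07644 + 0.00375 + 0.0376 = 0.12883 → 0.129.

0.129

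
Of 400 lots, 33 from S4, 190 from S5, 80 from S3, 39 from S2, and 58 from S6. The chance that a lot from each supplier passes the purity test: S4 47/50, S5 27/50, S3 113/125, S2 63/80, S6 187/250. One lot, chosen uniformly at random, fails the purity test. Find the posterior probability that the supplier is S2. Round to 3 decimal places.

0.069

Taking complements, P(off-spec | each) = S4 0.06, S5 0.46, S3 0.096, S2 0.2125, S6 0.252.
Unnormalized posteriors (prior × likelihood):
  S4: 0.0825 × 0.06 = 0.00495
  S5: 0.475 × 0.46 = 0.2185
  S3: 0.2 × 0.096 = 0.0192
  S2: 0.0975 × 0.2125 = 0.02071875
  S6: 0.145 × 0.252 = 0.03654
Normalizing constant = 0.29990875.
P(S2 | evidence) = 0.02071875 / 0.29990875 ≈ 0.069.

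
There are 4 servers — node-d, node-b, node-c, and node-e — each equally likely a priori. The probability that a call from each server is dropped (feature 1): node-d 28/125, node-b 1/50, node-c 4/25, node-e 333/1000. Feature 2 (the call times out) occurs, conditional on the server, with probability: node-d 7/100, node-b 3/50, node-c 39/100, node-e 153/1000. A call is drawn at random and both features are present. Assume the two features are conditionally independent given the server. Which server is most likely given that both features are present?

Since the prior is uniform, the posterior is proportional to the likelihood:
  node-d: 0.224 × 0.07 = 0.01568
  node-b: 0.02 × 0.06 = 0.0012
  node-c: 0.16 × 0.39 = 0.0624
  node-e: 0.333 × 0.153 = 0.050949
Total = 0.130229.
Largest term belongs to node-c, so node-c is most probable.

node-c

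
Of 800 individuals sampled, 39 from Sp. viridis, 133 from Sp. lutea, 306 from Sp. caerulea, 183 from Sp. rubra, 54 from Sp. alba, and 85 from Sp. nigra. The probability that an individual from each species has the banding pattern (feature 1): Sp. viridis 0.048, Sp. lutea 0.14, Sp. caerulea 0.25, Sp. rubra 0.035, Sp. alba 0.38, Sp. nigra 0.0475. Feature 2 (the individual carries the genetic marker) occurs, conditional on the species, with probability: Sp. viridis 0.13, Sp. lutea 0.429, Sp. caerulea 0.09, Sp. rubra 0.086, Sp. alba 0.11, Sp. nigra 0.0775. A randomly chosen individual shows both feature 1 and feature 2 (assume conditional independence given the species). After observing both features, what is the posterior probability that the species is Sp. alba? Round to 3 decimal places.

Prior × likelihood for each hypothesis:
  Sp. viridis: 0.04875 × 0.048 × 0.13 = 0.0003042
  Sp. lutea: 0.16625 × 0.14 × 0.429 = 0.009984975
  Sp. caerulea: 0.3825 × 0.25 × 0.09 = 0.00860625
  Sp. rubra: 0.22875 × 0.035 × 0.086 = 0.0006885375
  Sp. alba: 0.0675 × 0.38 × 0.11 = 0.0028215
  Sp. nigra: 0.10625 × 0.0475 × 0.0775 = 0.0003911328125
Total = 0.0227965953125.
P(Sp. alba | evidence) = 0.0028215 / 0.0227965953125 ≈ 0.124.

0.124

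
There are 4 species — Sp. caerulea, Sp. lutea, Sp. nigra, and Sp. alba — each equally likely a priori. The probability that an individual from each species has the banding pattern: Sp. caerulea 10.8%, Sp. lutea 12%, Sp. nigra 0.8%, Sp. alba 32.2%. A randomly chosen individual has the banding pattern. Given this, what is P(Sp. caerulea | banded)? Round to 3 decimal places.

Since the prior is uniform, the posterior is proportional to the likelihood:
  Sp. caerulea: 0.108
  Sp. lutea: 0.12
  Sp. nigra: 0.008
  Sp. alba: 0.322
Normalizing constant = 0.558.
P(Sp. caerulea | evidence) = 0.108 / 0.558 ≈ 0.194.

0.194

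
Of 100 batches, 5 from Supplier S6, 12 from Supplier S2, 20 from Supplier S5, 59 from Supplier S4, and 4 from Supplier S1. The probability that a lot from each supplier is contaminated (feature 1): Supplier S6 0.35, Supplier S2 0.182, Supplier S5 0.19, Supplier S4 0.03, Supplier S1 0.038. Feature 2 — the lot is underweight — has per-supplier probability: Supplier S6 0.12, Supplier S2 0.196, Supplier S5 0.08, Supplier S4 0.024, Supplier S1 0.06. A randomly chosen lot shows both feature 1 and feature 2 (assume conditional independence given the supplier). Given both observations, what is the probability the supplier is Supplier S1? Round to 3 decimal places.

By Bayes' rule, posterior ∝ prior × likelihood:
  Supplier S6: 0.05 × 0.35 × 0.12 = 0.0021
  Supplier S2: 0.12 × 0.182 × 0.196 = 0.00428064
  Supplier S5: 0.2 × 0.19 × 0.08 = 0.00304
  Supplier S4: 0.59 × 0.03 × 0.024 = 0.0004248
  Supplier S1: 0.04 × 0.038 × 0.06 = 0.0000912
Sum = 0.00993664.
P(Supplier S1 | evidence) = 0.0000912 / 0.00993664 ≈ 0.009.

0.009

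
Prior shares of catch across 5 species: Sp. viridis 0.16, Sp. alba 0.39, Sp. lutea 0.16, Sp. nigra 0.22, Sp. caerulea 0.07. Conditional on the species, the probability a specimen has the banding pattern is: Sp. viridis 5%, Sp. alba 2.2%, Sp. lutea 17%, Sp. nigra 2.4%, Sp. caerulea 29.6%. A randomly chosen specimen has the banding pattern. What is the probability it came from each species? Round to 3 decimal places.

Sp. viridis 0.115, Sp. alba 0.123, Sp. lutea 0.390, Sp. nigra 0.076, Sp. caerulea 0.297

Compute prior × likelihood for every hypothesis:
  Sp. viridis: 0.16 × 0.05 = 0.008
  Sp. alba: 0.39 × 0.022 = 0.00858
  Sp. lutea: 0.16 × 0.17 = 0.0272
  Sp. nigra: 0.22 × 0.024 = 0.00528
  Sp. caerulea: 0.07 × 0.296 = 0.02072
Sum = 0.06978.
P(Sp. viridis | banded) = 0.008/0.06978 ≈ 0.115
P(Sp. alba | banded) = 0.00858/0.06978 ≈ 0.123
P(Sp. lutea | banded) = 0.0272/0.06978 ≈ 0.390
P(Sp. nigra | banded) = 0.00528/0.06978 ≈ 0.076
P(Sp. caerulea | banded) = 0.02072/0.06978 ≈ 0.297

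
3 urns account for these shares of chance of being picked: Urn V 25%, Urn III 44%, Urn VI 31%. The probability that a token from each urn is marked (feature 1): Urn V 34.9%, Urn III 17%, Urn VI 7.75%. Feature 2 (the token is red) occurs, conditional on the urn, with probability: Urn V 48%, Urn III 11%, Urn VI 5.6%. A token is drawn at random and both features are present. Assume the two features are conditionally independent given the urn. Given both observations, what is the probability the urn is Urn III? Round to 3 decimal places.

0.160

Unnormalized posteriors (prior × likelihood):
  Urn V: 0.25 × 0.349 × 0.48 = 0.04188
  Urn III: 0.44 × 0.17 × 0.11 = 0.008228
  Urn VI: 0.31 × 0.0775 × 0.056 = 0.0013454
Sum = 0.0514534.
P(Urn III | evidence) = 0.008228 / 0.0514534 ≈ 0.160.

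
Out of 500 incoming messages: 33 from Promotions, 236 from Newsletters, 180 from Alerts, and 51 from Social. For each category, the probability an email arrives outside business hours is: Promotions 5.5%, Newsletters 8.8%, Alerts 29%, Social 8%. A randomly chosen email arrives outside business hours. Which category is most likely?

By Bayes' rule, posterior ∝ prior × likelihood:
  Promotions: 0.066 × 0.055 = 0.00363
  Newsletters: 0.472 × 0.088 = 0.041536
  Alerts: 0.36 × 0.29 = 0.1044
  Social: 0.102 × 0.08 = 0.00816
Sum = 0.157726.
Largest term belongs to Alerts, so Alerts is most probable.

Alerts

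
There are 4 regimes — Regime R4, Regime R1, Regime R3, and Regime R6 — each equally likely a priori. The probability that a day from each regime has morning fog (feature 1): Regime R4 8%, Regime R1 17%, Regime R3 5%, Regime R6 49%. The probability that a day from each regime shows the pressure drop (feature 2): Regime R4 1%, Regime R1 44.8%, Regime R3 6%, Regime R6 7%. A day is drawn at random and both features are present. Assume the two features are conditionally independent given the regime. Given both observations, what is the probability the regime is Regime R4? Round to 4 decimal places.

With a uniform prior (1/4 each), posterior ∝ likelihood:
  Regime R4: 0.08 × 0.01 = 0.0008
  Regime R1: 0.17 × 0.448 = 0.07616
  Regime R3: 0.05 × 0.06 = 0.003
  Regime R6: 0.49 × 0.07 = 0.0343
Normalizing constant = 0.11426.
P(Regime R4 | evidence) = 0.0008 / 0.11426 ≈ 0.0070.

0.0070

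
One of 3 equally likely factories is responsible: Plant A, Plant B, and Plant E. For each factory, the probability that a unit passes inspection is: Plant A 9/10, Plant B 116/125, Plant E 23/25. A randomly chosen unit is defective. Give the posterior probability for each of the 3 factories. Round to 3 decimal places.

Taking complements, P(defective | each) = Plant A 0.1, Plant B 0.072, Plant E 0.08.
Since the prior is uniform, the posterior is proportional to the likelihood:
  Plant A: 0.1
  Plant B: 0.072
  Plant E: 0.08
Total = 0.252.
P(Plant A | defective) = 0.1/0.252 ≈ 0.397
P(Plant B | defective) = 0.072/0.252 ≈ 0.286
P(Plant E | defective) = 0.08/0.252 ≈ 0.317
(Check: 0.397+0.286+0.317 = 1.000.)

Plant A 0.397, Plant B 0.286, Plant E 0.317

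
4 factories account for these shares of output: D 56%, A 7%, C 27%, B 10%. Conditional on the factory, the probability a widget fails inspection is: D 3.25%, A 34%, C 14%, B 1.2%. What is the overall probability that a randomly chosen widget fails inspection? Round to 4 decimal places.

By Bayes' rule, posterior ∝ prior × likelihood:
  D: 0.56 × 0.0325 = 0.0182
  A: 0.07 × 0.34 = 0.0238
  C: 0.27 × 0.14 = 0.0378
  B: 0.1 × 0.012 = 0.0012
P(nonconforming) = 0.0182 + 0.0238 + 0.0378 + 0.0012 = 0.081 → 0.0810.

0.0810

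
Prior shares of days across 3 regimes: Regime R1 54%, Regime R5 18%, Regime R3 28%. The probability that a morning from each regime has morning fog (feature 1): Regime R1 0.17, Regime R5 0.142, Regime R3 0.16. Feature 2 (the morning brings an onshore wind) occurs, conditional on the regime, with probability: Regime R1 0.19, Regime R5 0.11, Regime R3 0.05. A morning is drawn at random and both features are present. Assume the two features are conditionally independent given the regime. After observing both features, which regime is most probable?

Prior × likelihood for each hypothesis:
  Regime R1: 0.54 × 0.17 × 0.19 = 0.017442
  Regime R5: 0.18 × 0.142 × 0.11 = 0.0028116
  Regime R3: 0.28 × 0.16 × 0.05 = 0.00224
Sum = 0.0224936.
Largest term belongs to Regime R1, so Regime R1 is most probable.

Regime R1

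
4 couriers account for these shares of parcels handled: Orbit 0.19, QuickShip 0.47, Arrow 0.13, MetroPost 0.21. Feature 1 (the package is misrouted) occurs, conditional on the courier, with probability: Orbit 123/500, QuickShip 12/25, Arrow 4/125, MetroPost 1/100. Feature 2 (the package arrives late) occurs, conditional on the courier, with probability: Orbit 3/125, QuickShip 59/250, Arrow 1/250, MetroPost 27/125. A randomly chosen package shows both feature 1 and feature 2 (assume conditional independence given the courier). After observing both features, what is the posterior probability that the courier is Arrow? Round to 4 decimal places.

0.0003

Compute prior × likelihood for every hypothesis:
  Orbit: 0.19 × 0.246 × 0.024 = 0.00112176
  QuickShip: 0.47 × 0.48 × 0.236 = 0.0532416
  Arrow: 0.13 × 0.032 × 0.004 = 0.00001664
  MetroPost: 0.21 × 0.01 × 0.216 = 0.0004536
Sum = 0.0548336.
P(Arrow | evidence) = 0.00001664 / 0.0548336 ≈ 0.0003.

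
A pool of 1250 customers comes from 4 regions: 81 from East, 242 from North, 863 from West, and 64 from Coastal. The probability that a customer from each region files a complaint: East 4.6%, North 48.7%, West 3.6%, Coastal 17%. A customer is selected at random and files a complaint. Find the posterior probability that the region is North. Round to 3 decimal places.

0.721

Unnormalized posteriors (prior × likelihood):
  East: 0.0648 × 0.046 = 0.0029808
  North: 0.1936 × 0.487 = 0.0942832
  West: 0.6904 × 0.036 = 0.0248544
  Coastal: 0.0512 × 0.17 = 0.008704
Total = 0.1308224.
P(North | evidence) = 0.0942832 / 0.1308224 ≈ 0.721.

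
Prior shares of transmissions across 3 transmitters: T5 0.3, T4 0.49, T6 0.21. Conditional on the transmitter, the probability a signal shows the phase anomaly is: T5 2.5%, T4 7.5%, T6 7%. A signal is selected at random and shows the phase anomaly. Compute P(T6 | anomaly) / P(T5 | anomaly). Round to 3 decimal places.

1.960

Unnormalized posteriors (prior × likelihood):
  T5: 0.3 × 0.025 = 0.0075
  T4: 0.49 × 0.075 = 0.03675
  T6: 0.21 × 0.07 = 0.0147
Normalizing constant = 0.05895.
The ratio is 0.0147 / 0.0075 (the normalizer cancels) = 1.960.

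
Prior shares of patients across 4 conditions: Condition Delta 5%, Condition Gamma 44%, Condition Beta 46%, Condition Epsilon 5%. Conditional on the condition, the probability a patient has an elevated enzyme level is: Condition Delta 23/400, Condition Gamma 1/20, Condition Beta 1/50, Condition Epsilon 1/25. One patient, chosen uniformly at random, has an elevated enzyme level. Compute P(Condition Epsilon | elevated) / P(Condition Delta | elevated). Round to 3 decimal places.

0.696

By Bayes' rule, posterior ∝ prior × likelihood:
  Condition Delta: 0.05 × 0.0575 = 0.002875
  Condition Gamma: 0.44 × 0.05 = 0.022
  Condition Beta: 0.46 × 0.02 = 0.0092
  Condition Epsilon: 0.05 × 0.04 = 0.002
Normalizing constant = 0.036075.
The ratio is 0.002 / 0.002875 (the normalizer cancels) = 0.696.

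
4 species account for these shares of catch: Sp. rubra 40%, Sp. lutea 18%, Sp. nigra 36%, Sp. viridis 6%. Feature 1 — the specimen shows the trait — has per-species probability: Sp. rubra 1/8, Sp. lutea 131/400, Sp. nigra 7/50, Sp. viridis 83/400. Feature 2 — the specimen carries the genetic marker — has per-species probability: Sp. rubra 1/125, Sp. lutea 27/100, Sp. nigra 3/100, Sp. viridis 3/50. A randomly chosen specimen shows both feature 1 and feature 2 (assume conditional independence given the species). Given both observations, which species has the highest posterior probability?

Prior × likelihood for each hypothesis:
  Sp. rubra: 0.4 × 0.125 × 0.008 = 0.0004
  Sp. lutea: 0.18 × 0.3275 × 0.27 = 0.0159165
  Sp. nigra: 0.36 × 0.14 × 0.03 = 0.001512
  Sp. viridis: 0.06 × 0.2075 × 0.06 = 0.000747
Total = 0.0185755.
Largest term belongs to Sp. lutea, so Sp. lutea is most probable.

Sp. lutea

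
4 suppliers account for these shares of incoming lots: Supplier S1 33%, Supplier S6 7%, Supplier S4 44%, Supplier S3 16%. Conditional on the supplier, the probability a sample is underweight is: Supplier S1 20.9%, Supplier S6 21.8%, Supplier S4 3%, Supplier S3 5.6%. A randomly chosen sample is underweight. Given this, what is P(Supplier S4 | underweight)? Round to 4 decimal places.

By Bayes' rule, posterior ∝ prior × likelihood:
  Supplier S1: 0.33 × 0.209 = 0.06897
  Supplier S6: 0.07 × 0.218 = 0.01526
  Supplier S4: 0.44 × 0.03 = 0.0132
  Supplier S3: 0.16 × 0.056 = 0.00896
Sum = 0.10639.
P(Supplier S4 | evidence) = 0.0132 / 0.10639 ≈ 0.1241.

0.1241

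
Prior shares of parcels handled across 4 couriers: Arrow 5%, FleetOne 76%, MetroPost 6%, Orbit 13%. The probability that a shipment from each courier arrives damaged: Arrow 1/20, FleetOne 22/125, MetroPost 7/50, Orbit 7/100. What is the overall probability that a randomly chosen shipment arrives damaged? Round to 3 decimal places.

0.154

Prior × likelihood for each hypothesis:
  Arrow: 0.05 × 0.05 = 0.0025
  FleetOne: 0.76 × 0.176 = 0.13376
  MetroPost: 0.06 × 0.14 = 0.0084
  Orbit: 0.13 × 0.07 = 0.0091
P(damaged) = 0.0025 + 0.13376 + 0.0084 + 0.0091 = 0.15376 → 0.154.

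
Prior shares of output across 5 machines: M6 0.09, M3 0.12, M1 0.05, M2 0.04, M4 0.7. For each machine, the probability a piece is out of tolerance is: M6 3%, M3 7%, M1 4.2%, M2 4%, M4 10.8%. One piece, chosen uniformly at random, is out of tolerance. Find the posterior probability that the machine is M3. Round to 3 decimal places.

Prior × likelihood for each hypothesis:
  M6: 0.09 × 0.03 = 0.0027
  M3: 0.12 × 0.07 = 0.0084
  M1: 0.05 × 0.042 = 0.0021
  M2: 0.04 × 0.04 = 0.0016
  M4: 0.7 × 0.108 = 0.0756
Sum = 0.0904.
P(M3 | evidence) = 0.0084 / 0.0904 ≈ 0.093.

0.093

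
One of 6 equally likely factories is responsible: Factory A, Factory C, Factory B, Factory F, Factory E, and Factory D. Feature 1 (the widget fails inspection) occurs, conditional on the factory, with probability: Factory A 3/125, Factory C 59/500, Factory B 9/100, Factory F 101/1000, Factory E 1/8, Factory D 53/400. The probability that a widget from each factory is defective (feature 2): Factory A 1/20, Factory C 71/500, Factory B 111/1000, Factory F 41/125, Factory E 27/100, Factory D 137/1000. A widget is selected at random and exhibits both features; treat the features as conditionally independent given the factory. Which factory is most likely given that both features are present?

Factory E

With a uniform prior (1/6 each), posterior ∝ likelihood:
  Factory A: 0.024 × 0.05 = 0.0012
  Factory C: 0.118 × 0.142 = 0.016756
  Factory B: 0.09 × 0.111 = 0.00999
  Factory F: 0.101 × 0.328 = 0.033128
  Factory E: 0.125 × 0.27 = 0.03375
  Factory D: 0.1325 × 0.137 = 0.0181525
Normalizing constant = 0.1129765.
Largest term belongs to Factory E, so Factory E is most probable.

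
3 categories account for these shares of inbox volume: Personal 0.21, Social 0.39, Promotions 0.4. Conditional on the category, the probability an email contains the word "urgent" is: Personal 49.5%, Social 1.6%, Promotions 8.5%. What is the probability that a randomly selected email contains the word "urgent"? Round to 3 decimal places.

0.144

Unnormalized posteriors (prior × likelihood):
  Personal: 0.21 × 0.495 = 0.10395
  Social: 0.39 × 0.016 = 0.00624
  Promotions: 0.4 × 0.085 = 0.034
P(urgent-flag) = 0.10395 + 0.00624 + 0.034 = 0.14419 → 0.144.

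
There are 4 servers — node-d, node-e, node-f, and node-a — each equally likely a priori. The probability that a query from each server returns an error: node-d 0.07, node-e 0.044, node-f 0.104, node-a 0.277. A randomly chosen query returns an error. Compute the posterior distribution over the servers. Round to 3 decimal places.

Since the prior is uniform, the posterior is proportional to the likelihood:
  node-d: 0.07
  node-e: 0.044
  node-f: 0.104
  node-a: 0.277
Sum = 0.495.
P(node-d | error) = 0.07/0.495 ≈ 0.141
P(node-e | error) = 0.044/0.495 ≈ 0.089
P(node-f | error) = 0.104/0.495 ≈ 0.210
P(node-a | error) = 0.277/0.495 ≈ 0.560

node-d 0.141, node-e 0.089, node-f 0.210, node-a 0.560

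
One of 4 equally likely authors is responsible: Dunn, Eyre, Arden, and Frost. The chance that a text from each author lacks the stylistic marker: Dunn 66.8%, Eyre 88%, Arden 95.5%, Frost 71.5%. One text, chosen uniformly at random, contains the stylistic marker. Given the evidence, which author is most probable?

Dunn

Taking complements, P(marker | each) = Dunn 0.332, Eyre 0.12, Arden 0.045, Frost 0.285.
With a uniform prior (1/4 each), posterior ∝ likelihood:
  Dunn: 0.332
  Eyre: 0.12
  Arden: 0.045
  Frost: 0.285
Sum = 0.782.
Largest term belongs to Dunn, so Dunn is most probable.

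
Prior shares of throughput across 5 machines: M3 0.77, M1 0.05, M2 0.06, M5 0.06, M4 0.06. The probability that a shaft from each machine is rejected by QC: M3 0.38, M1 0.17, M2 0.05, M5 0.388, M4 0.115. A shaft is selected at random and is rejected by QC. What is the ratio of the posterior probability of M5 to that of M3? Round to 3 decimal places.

By Bayes' rule, posterior ∝ prior × likelihood:
  M3: 0.77 × 0.38 = 0.2926
  M1: 0.05 × 0.17 = 0.0085
  M2: 0.06 × 0.05 = 0.003
  M5: 0.06 × 0.388 = 0.02328
  M4: 0.06 × 0.115 = 0.0069
Normalizing constant = 0.33428.
The ratio is 0.02328 / 0.2926 (the normalizer cancels) = 0.080.

0.080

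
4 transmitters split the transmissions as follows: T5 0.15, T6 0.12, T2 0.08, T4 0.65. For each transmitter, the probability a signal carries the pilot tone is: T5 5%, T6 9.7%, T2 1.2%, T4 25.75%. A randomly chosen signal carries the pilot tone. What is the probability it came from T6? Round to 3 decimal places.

0.062

Prior × likelihood for each hypothesis:
  T5: 0.15 × 0.05 = 0.0075
  T6: 0.12 × 0.097 = 0.01164
  T2: 0.08 × 0.012 = 0.00096
  T4: 0.65 × 0.2575 = 0.167375
Sum = 0.187475.
P(T6 | evidence) = 0.01164 / 0.187475 ≈ 0.062.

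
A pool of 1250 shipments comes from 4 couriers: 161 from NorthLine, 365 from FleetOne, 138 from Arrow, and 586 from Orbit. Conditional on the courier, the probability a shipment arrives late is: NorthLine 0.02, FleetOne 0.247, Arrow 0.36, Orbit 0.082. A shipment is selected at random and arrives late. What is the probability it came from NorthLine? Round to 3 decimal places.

0.017

Unnormalized posteriors (prior × likelihood):
  NorthLine: 0.1288 × 0.02 = 0.002576
  FleetOne: 0.292 × 0.247 = 0.072124
  Arrow: 0.1104 × 0.36 = 0.039744
  Orbit: 0.4688 × 0.082 = 0.0384416
Normalizing constant = 0.1528856.
P(NorthLine | evidence) = 0.002576 / 0.1528856 ≈ 0.017.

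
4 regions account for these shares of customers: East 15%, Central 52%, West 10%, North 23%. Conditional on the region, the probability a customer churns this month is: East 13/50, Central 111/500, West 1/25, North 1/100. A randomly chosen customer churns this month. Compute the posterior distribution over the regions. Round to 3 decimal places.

Compute prior × likelihood for every hypothesis:
  East: 0.15 × 0.26 = 0.039
  Central: 0.52 × 0.222 = 0.11544
  West: 0.1 × 0.04 = 0.004
  North: 0.23 × 0.01 = 0.0023
Sum = 0.16074.
P(East | churn) = 0.039/0.16074 ≈ 0.243
P(Central | churn) = 0.11544/0.16074 ≈ 0.718
P(West | churn) = 0.004/0.16074 ≈ 0.025
P(North | churn) = 0.0023/0.16074 ≈ 0.014

East 0.243, Central 0.718, West 0.025, North 0.014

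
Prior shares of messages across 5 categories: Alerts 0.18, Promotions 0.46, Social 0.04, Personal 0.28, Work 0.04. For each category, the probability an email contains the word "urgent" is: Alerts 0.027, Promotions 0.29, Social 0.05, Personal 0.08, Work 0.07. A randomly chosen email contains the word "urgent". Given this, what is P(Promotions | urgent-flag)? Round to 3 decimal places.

0.806

Prior × likelihood for each hypothesis:
  Alerts: 0.18 × 0.027 = 0.00486
  Promotions: 0.46 × 0.29 = 0.1334
  Social: 0.04 × 0.05 = 0.002
  Personal: 0.28 × 0.08 = 0.0224
  Work: 0.04 × 0.07 = 0.0028
Total = 0.16546.
P(Promotions | evidence) = 0.1334 / 0.16546 ≈ 0.806.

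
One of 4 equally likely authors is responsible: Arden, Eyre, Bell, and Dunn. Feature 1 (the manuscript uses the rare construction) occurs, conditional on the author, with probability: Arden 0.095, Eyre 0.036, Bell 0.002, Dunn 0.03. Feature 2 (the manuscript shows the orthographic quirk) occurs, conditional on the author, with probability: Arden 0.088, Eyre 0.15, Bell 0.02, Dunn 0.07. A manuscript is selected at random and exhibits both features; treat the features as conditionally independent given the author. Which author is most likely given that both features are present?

With a uniform prior (1/4 each), posterior ∝ likelihood:
  Arden: 0.095 × 0.088 = 0.00836
  Eyre: 0.036 × 0.15 = 0.0054
  Bell: 0.002 × 0.02 = 0.00004
  Dunn: 0.03 × 0.07 = 0.0021
Total = 0.0159.
Largest term belongs to Arden, so Arden is most probable.

Arden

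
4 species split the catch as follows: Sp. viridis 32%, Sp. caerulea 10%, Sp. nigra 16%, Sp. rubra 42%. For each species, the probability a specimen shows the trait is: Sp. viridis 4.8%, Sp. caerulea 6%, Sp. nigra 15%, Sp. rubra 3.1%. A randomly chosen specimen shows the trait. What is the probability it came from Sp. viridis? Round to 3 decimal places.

0.263

By Bayes' rule, posterior ∝ prior × likelihood:
  Sp. viridis: 0.32 × 0.048 = 0.01536
  Sp. caerulea: 0.1 × 0.06 = 0.006
  Sp. nigra: 0.16 × 0.15 = 0.024
  Sp. rubra: 0.42 × 0.031 = 0.01302
Total = 0.05838.
P(Sp. viridis | evidence) = 0.01536 / 0.05838 ≈ 0.263.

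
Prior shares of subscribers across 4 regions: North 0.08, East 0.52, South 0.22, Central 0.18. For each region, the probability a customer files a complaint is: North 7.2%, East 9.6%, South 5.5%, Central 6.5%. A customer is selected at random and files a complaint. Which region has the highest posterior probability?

East

Prior × likelihood for each hypothesis:
  North: 0.08 × 0.072 = 0.00576
  East: 0.52 × 0.096 = 0.04992
  South: 0.22 × 0.055 = 0.0121
  Central: 0.18 × 0.065 = 0.0117
Total = 0.07948.
Largest term belongs to East, so East is most probable.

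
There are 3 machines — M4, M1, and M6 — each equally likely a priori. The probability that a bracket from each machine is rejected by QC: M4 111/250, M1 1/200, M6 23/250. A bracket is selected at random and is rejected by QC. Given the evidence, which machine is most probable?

M4

With a uniform prior (1/3 each), posterior ∝ likelihood:
  M4: 0.444
  M1: 0.005
  M6: 0.092
Total = 0.541.
Largest term belongs to M4, so M4 is most probable.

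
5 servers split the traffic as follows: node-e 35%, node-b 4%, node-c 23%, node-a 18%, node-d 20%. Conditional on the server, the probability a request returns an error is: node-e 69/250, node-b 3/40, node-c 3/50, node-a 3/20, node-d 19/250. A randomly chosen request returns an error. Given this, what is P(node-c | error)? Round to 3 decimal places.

0.089

By Bayes' rule, posterior ∝ prior × likelihood:
  node-e: 0.35 × 0.276 = 0.0966
  node-b: 0.04 × 0.075 = 0.003
  node-c: 0.23 × 0.06 = 0.0138
  node-a: 0.18 × 0.15 = 0.027
  node-d: 0.2 × 0.076 = 0.0152
Total = 0.1556.
P(node-c | evidence) = 0.0138 / 0.1556 ≈ 0.089.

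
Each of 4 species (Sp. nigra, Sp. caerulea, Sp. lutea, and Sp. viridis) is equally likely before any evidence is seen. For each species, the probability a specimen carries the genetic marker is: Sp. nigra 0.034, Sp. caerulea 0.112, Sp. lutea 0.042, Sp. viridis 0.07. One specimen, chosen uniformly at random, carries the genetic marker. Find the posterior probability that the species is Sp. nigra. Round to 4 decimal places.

With a uniform prior (1/4 each), posterior ∝ likelihood:
  Sp. nigra: 0.034
  Sp. caerulea: 0.112
  Sp. lutea: 0.042
  Sp. viridis: 0.07
Normalizing constant = 0.258.
P(Sp. nigra | evidence) = 0.034 / 0.258 ≈ 0.1318.

0.1318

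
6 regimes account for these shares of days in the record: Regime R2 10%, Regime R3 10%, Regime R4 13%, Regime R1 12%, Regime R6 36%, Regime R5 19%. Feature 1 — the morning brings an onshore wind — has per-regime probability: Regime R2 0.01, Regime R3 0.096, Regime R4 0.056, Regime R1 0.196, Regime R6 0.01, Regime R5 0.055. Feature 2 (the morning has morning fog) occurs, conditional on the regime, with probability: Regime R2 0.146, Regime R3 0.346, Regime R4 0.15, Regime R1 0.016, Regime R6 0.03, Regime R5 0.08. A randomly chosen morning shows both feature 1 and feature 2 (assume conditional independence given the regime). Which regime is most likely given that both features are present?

Prior × likelihood for each hypothesis:
  Regime R2: 0.1 × 0.01 × 0.146 = 0.000146
  Regime R3: 0.1 × 0.096 × 0.346 = 0.0033216
  Regime R4: 0.13 × 0.056 × 0.15 = 0.001092
  Regime R1: 0.12 × 0.196 × 0.016 = 0.00037632
  Regime R6: 0.36 × 0.01 × 0.03 = 0.000108
  Regime R5: 0.19 × 0.055 × 0.08 = 0.000836
Total = 0.00587992.
Largest term belongs to Regime R3, so Regime R3 is most probable.

Regime R3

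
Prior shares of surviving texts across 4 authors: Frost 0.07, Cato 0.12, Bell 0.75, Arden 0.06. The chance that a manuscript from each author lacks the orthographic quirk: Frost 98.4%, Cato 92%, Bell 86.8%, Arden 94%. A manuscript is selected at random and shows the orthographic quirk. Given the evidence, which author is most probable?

Bell

Taking complements, P(quirk | each) = Frost 0.016, Cato 0.08, Bell 0.132, Arden 0.06.
Unnormalized posteriors (prior × likelihood):
  Frost: 0.07 × 0.016 = 0.00112
  Cato: 0.12 × 0.08 = 0.0096
  Bell: 0.75 × 0.132 = 0.099
  Arden: 0.06 × 0.06 = 0.0036
Normalizing constant = 0.11332.
Largest term belongs to Bell, so Bell is most probable.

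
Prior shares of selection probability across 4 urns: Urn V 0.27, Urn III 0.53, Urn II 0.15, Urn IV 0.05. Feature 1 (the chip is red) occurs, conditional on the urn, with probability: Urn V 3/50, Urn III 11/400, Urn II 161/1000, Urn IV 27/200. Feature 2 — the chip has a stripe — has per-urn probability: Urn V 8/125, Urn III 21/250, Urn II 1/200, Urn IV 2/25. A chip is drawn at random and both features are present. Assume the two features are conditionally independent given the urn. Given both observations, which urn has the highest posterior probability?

Urn III

Prior × likelihood for each hypothesis:
  Urn V: 0.27 × 0.06 × 0.064 = 0.0010368
  Urn III: 0.53 × 0.0275 × 0.084 = 0.0012243
  Urn II: 0.15 × 0.161 × 0.005 = 0.00012075
  Urn IV: 0.05 × 0.135 × 0.08 = 0.00054
Sum = 0.00292185.
Largest term belongs to Urn III, so Urn III is most probable.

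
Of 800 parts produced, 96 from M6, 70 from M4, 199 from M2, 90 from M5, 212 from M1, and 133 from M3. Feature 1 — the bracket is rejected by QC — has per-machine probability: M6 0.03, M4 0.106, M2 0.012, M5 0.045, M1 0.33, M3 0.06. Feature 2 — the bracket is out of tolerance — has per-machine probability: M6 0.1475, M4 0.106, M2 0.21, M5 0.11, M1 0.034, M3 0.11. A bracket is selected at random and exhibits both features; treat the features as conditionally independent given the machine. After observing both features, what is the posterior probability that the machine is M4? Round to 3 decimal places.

Compute prior × likelihood for every hypothesis:
  M6: 0.12 × 0.03 × 0.1475 = 0.000531
  M4: 0.0875 × 0.106 × 0.106 = 0.00098315
  M2: 0.24875 × 0.012 × 0.21 = 0.00062685
  M5: 0.1125 × 0.045 × 0.11 = 0.000556875
  M1: 0.265 × 0.33 × 0.034 = 0.0029733
  M3: 0.16625 × 0.06 × 0.11 = 0.00109725
Total = 0.006768425.
P(M4 | evidence) = 0.00098315 / 0.006768425 ≈ 0.145.

0.145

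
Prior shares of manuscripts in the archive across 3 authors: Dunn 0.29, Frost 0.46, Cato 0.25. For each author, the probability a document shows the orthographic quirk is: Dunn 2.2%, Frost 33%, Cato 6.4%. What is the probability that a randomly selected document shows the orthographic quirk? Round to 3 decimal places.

0.174

Compute prior × likelihood for every hypothesis:
  Dunn: 0.29 × 0.022 = 0.00638
  Frost: 0.46 × 0.33 = 0.1518
  Cato: 0.25 × 0.064 = 0.016
P(quirk) = 0.00638 + 0.1518 + 0.016 = 0.17418 → 0.174.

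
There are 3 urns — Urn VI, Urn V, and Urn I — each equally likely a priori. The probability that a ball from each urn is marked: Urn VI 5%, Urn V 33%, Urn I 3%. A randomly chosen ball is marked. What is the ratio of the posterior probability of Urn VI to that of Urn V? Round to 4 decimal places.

0.1515

Since the prior is uniform, the posterior is proportional to the likelihood:
  Urn VI: 0.05
  Urn V: 0.33
  Urn I: 0.03
Total = 0.41.
The ratio is 0.05 / 0.33 (the normalizer cancels) = 0.1515.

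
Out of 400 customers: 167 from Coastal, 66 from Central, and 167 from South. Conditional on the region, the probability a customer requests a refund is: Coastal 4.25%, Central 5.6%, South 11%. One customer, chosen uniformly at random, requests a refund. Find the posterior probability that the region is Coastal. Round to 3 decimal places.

0.243

Unnormalized posteriors (prior × likelihood):
  Coastal: 0.4175 × 0.0425 = 0.01774375
  Central: 0.165 × 0.056 = 0.00924
  South: 0.4175 × 0.11 = 0.045925
Sum = 0.07290875.
P(Coastal | evidence) = 0.01774375 / 0.07290875 ≈ 0.243.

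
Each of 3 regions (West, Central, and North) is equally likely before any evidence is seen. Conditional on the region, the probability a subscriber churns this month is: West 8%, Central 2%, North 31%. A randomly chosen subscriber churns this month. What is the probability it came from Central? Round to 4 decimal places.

0.0488

With a uniform prior (1/3 each), posterior ∝ likelihood:
  West: 0.08
  Central: 0.02
  North: 0.31
Normalizing constant = 0.41.
P(Central | evidence) = 0.02 / 0.41 ≈ 0.0488.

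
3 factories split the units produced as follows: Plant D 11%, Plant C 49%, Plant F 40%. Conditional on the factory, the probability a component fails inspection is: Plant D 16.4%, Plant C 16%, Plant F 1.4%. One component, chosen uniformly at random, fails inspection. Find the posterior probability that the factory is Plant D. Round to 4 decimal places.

Unnormalized posteriors (prior × likelihood):
  Plant D: 0.11 × 0.164 = 0.01804
  Plant C: 0.49 × 0.16 = 0.0784
  Plant F: 0.4 × 0.014 = 0.0056
Sum = 0.10204.
P(Plant D | evidence) = 0.01804 / 0.10204 ≈ 0.1768.

0.1768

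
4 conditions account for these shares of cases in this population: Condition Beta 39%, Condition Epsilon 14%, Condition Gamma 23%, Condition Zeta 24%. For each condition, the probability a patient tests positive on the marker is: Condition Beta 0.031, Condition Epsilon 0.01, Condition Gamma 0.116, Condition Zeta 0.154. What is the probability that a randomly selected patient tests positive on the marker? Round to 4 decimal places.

Compute prior × likelihood for every hypothesis:
  Condition Beta: 0.39 × 0.031 = 0.01209
  Condition Epsilon: 0.14 × 0.01 = 0.0014
  Condition Gamma: 0.23 × 0.116 = 0.02668
  Condition Zeta: 0.24 × 0.154 = 0.03696
P(marker-positive) = 0.01209 + 0.0014 + 0.02668 + 0.03696 = 0.07713 → 0.0771.

0.0771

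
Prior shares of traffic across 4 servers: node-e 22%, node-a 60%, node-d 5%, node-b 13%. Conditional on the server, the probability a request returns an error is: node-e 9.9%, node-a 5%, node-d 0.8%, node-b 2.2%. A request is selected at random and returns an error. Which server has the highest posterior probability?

node-a

By Bayes' rule, posterior ∝ prior × likelihood:
  node-e: 0.22 × 0.099 = 0.02178
  node-a: 0.6 × 0.05 = 0.03
  node-d: 0.05 × 0.008 = 0.0004
  node-b: 0.13 × 0.022 = 0.00286
Sum = 0.05504.
Largest term belongs to node-a, so node-a is most probable.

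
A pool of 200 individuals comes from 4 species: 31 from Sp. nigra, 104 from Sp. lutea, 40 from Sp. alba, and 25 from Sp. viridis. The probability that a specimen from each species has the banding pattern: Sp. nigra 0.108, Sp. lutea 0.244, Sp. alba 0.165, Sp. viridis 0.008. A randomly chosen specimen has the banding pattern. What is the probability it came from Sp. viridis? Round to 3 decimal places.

Prior × likelihood for each hypothesis:
  Sp. nigra: 0.155 × 0.108 = 0.01674
  Sp. lutea: 0.52 × 0.244 = 0.12688
  Sp. alba: 0.2 × 0.165 = 0.033
  Sp. viridis: 0.125 × 0.008 = 0.001
Sum = 0.17762.
P(Sp. viridis | evidence) = 0.001 / 0.17762 ≈ 0.006.

0.006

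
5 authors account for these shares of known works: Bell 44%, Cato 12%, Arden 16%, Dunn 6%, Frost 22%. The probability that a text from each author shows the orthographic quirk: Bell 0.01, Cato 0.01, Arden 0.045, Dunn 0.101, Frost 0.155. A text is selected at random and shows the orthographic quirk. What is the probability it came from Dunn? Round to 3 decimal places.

0.114

Prior × likelihood for each hypothesis:
  Bell: 0.44 × 0.01 = 0.0044
  Cato: 0.12 × 0.01 = 0.0012
  Arden: 0.16 × 0.045 = 0.0072
  Dunn: 0.06 × 0.101 = 0.00606
  Frost: 0.22 × 0.155 = 0.0341
Sum = 0.05296.
P(Dunn | evidence) = 0.00606 / 0.05296 ≈ 0.114.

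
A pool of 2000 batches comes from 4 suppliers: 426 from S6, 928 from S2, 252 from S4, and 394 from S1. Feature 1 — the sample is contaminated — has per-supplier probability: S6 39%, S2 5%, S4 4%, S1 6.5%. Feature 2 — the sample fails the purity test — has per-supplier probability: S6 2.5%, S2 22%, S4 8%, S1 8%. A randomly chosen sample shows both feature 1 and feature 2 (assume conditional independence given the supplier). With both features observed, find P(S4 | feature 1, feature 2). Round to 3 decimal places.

By Bayes' rule, posterior ∝ prior × likelihood:
  S6: 0.213 × 0.39 × 0.025 = 0.00207675
  S2: 0.464 × 0.05 × 0.22 = 0.005104
  S4: 0.126 × 0.04 × 0.08 = 0.0004032
  S1: 0.197 × 0.065 × 0.08 = 0.0010244
Total = 0.00860835.
P(S4 | evidence) = 0.0004032 / 0.00860835 ≈ 0.047.

0.047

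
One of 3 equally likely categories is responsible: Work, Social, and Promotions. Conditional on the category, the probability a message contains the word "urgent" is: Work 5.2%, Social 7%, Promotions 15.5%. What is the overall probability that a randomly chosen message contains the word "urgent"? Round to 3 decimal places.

0.092

Since the prior is uniform, the posterior is proportional to the likelihood:
  Work: 0.052
  Social: 0.07
  Promotions: 0.155
P(urgent-flag) = (1/3) × (0.052 + 0.07 + 0.155) = 0.277/3 ≈ 0.092.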